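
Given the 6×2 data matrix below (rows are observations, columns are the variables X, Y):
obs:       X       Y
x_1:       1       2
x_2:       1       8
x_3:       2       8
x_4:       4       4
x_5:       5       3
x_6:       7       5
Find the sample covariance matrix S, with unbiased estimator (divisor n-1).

Step 1 — column means:
  mean(X) = (1 + 1 + 2 + 4 + 5 + 7) / 6 = 20/6 = 3.3333
  mean(Y) = (2 + 8 + 8 + 4 + 3 + 5) / 6 = 30/6 = 5

Step 2 — sample covariance S[i,j] = (1/(n-1)) · Σ_k (x_{k,i} - mean_i) · (x_{k,j} - mean_j), with n-1 = 5.
  S[X,X] = ((-2.3333)·(-2.3333) + (-2.3333)·(-2.3333) + (-1.3333)·(-1.3333) + (0.6667)·(0.6667) + (1.6667)·(1.6667) + (3.6667)·(3.6667)) / 5 = 29.3333/5 = 5.8667
  S[X,Y] = ((-2.3333)·(-3) + (-2.3333)·(3) + (-1.3333)·(3) + (0.6667)·(-1) + (1.6667)·(-2) + (3.6667)·(0)) / 5 = -8/5 = -1.6
  S[Y,Y] = ((-3)·(-3) + (3)·(3) + (3)·(3) + (-1)·(-1) + (-2)·(-2) + (0)·(0)) / 5 = 32/5 = 6.4

S is symmetric (S[j,i] = S[i,j]). Assembling:

S = [[5.8667, -1.6],
 [-1.6, 6.4]]


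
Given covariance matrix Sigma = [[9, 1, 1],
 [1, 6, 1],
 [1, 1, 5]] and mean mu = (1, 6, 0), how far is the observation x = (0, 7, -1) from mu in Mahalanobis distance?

Step 1 — centre the observation: (x - mu) = (-1, 1, -1).

Step 2 — invert Sigma (cofactor / det for 3×3, or solve directly):
  Sigma^{-1} = [[0.1151, -0.0159, -0.0198],
 [-0.0159, 0.1746, -0.0317],
 [-0.0198, -0.0317, 0.2103]].

Step 3 — form the quadratic (x - mu)^T · Sigma^{-1} · (x - mu):
  Sigma^{-1} · (x - mu) = (-0.1111, 0.2222, -0.2222).
  (x - mu)^T · [Sigma^{-1} · (x - mu)] = (-1)·(-0.1111) + (1)·(0.2222) + (-1)·(-0.2222) = 0.5556.

Step 4 — take square root: d = √(0.5556) ≈ 0.7454.

d(x, mu) = √(0.5556) ≈ 0.7454


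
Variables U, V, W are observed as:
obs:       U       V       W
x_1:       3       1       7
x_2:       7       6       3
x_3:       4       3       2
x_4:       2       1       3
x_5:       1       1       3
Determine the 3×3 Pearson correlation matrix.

Step 1 — column means:
  mean(U) = (3 + 7 + 4 + 2 + 1) / 5 = 17/5 = 3.4
  mean(V) = (1 + 6 + 3 + 1 + 1) / 5 = 12/5 = 2.4
  mean(W) = (7 + 3 + 2 + 3 + 3) / 5 = 18/5 = 3.6

Step 2 — sample variances and covariances s[i,j] = (1/(n-1)) · Σ_k (x_{k,i} - mean_i) · (x_{k,j} - mean_j), with n-1 = 4:
  s[U,U] = ((-0.4)·(-0.4) + (3.6)·(3.6) + (0.6)·(0.6) + (-1.4)·(-1.4) + (-2.4)·(-2.4)) / 4 = 21.2/4 = 5.3
  s[U,V] = ((-0.4)·(-1.4) + (3.6)·(3.6) + (0.6)·(0.6) + (-1.4)·(-1.4) + (-2.4)·(-1.4)) / 4 = 19.2/4 = 4.8
  s[U,W] = ((-0.4)·(3.4) + (3.6)·(-0.6) + (0.6)·(-1.6) + (-1.4)·(-0.6) + (-2.4)·(-0.6)) / 4 = -2.2/4 = -0.55
  s[V,V] = ((-1.4)·(-1.4) + (3.6)·(3.6) + (0.6)·(0.6) + (-1.4)·(-1.4) + (-1.4)·(-1.4)) / 4 = 19.2/4 = 4.8
  s[V,W] = ((-1.4)·(3.4) + (3.6)·(-0.6) + (0.6)·(-1.6) + (-1.4)·(-0.6) + (-1.4)·(-0.6)) / 4 = -6.2/4 = -1.55
  s[W,W] = ((3.4)·(3.4) + (-0.6)·(-0.6) + (-1.6)·(-1.6) + (-0.6)·(-0.6) + (-0.6)·(-0.6)) / 4 = 15.2/4 = 3.8
  Sample standard deviations s_i = √(s[i,i]):
  s(U) = √(5.3) = 2.3022
  s(V) = √(4.8) = 2.1909
  s(W) = √(3.8) = 1.9494

Step 3 — r_{ij} = s_{ij} / (s_i · s_j):
  r[U,U] = 1 (diagonal).
  r[U,V] = 4.8 / (2.3022 · 2.1909) = 4.8 / 5.0438 = 0.9517
  r[U,W] = -0.55 / (2.3022 · 1.9494) = -0.55 / 4.4878 = -0.1226
  r[V,V] = 1 (diagonal).
  r[V,W] = -1.55 / (2.1909 · 1.9494) = -1.55 / 4.2708 = -0.3629
  r[W,W] = 1 (diagonal).

R is symmetric with unit diagonal. Assembling:

R = [[1, 0.9517, -0.1226],
 [0.9517, 1, -0.3629],
 [-0.1226, -0.3629, 1]]


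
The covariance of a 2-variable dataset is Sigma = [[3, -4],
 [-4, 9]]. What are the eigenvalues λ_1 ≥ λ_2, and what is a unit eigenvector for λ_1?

Step 1 — characteristic polynomial of 2×2 Sigma:
  det(Sigma - λI) = λ² - trace · λ + det = 0.
  trace = 3 + 9 = 12, det = 3·9 - (-4)² = 11.
Step 2 — discriminant:
  Δ = trace² - 4·det = 144 - 44 = 100.
Step 3 — eigenvalues:
  λ = (trace ± √Δ)/2 = (12 ± 10)/2,
  λ_1 = 11,  λ_2 = 1.

Step 4 — unit eigenvector for λ_1: solve (Sigma - λ_1 I)v = 0. First row:
  (3 - 11)·v_x + (-4)·v_y = 0, i.e. (-8)·v_x + (-4)·v_y = 0,
  so v ∝ (b, λ_1 - a) = (-4, 8); multiply by -1 so the first entry is positive: u = (4, -8).
  ||u|| = √((4)² + (-8)²) = √(80) ≈ 8.9443,
  v_1 = u/||u|| ≈ (0.4472, -0.8944) (||v_1|| = 1).

λ_1 = 11,  λ_2 = 1;  v_1 ≈ (0.4472, -0.8944)


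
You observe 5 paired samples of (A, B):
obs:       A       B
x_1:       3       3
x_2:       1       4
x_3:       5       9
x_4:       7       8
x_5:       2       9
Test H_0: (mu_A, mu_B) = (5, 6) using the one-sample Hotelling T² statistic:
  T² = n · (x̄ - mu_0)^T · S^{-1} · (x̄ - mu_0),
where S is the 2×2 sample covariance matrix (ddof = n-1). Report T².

Step 1 — sample mean vector:
  mean(A) = (3 + 1 + 5 + 7 + 2) / 5 = 18/5 = 3.6
  mean(B) = (3 + 4 + 9 + 8 + 9) / 5 = 33/5 = 6.6
  x̄ = (3.6, 6.6),  deviation x̄ - mu_0 = (3.6, 6.6) - (5, 6) = (-1.4, 0.6).

Step 2 — sample covariance matrix, S[i,j] = (1/(n-1)) · Σ_k (x_{k,i} - mean_i) · (x_{k,j} - mean_j), divisor n-1 = 4:
  S[A,A] = ((-0.6)·(-0.6) + (-2.6)·(-2.6) + (1.4)·(1.4) + (3.4)·(3.4) + (-1.6)·(-1.6)) / 4 = 23.2/4 = 5.8
  S[A,B] = ((-0.6)·(-3.6) + (-2.6)·(-2.6) + (1.4)·(2.4) + (3.4)·(1.4) + (-1.6)·(2.4)) / 4 = 13.2/4 = 3.3
  S[B,B] = ((-3.6)·(-3.6) + (-2.6)·(-2.6) + (2.4)·(2.4) + (1.4)·(1.4) + (2.4)·(2.4)) / 4 = 33.2/4 = 8.3
  S = [[5.8, 3.3],
 [3.3, 8.3]].

Step 3 — invert S. det(S) = 5.8·8.3 - (3.3)² = 37.25.
  S^{-1} = (1/det) · [[d, -b], [-b, a]] = [[0.2228, -0.0886],
 [-0.0886, 0.1557]].

Step 4 — quadratic form (x̄ - mu_0)^T · S^{-1} · (x̄ - mu_0):
  S^{-1} · (x̄ - mu_0) = (-0.3651, 0.2174),
  (x̄ - mu_0)^T · [...] = (-1.4)·(-0.3651) + (0.6)·(0.2174) = 0.6416.

Step 5 — scale by n: T² = 5 · 0.6416 = 3.2081.

T² ≈ 3.2081


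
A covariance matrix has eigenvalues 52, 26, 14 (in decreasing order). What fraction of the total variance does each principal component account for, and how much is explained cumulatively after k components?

Step 1 — total variance = trace(Sigma) = Σ λ_i = 52 + 26 + 14 = 92.

Step 2 — fraction explained by component i = λ_i / Σ λ:
  PC1: 52/92 = 0.5652
  PC2: 26/92 = 0.2826
  PC3: 14/92 = 0.1522

Step 3 — cumulative fraction after k components = (λ_1 + ... + λ_k) / Σ λ:
  k = 1: 52/92 = 0.5652
  k = 2: (52 + 26)/92 = 78/92 = 0.8478
  k = 3: (52 + 26 + 14)/92 = 92/92 = 1

Summary (fraction, with percent):

explained: PC1 0.5652 (56.52%), PC2 0.2826 (28.26%), PC3 0.1522 (15.22%);  cumulative: 0.5652, 0.8478, 1


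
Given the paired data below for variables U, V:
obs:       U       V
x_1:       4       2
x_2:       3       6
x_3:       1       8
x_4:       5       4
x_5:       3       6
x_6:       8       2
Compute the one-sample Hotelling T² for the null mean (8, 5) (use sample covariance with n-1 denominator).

Step 1 — sample mean vector:
  mean(U) = (4 + 3 + 1 + 5 + 3 + 8) / 6 = 24/6 = 4
  mean(V) = (2 + 6 + 8 + 4 + 6 + 2) / 6 = 28/6 = 4.6667
  x̄ = (4, 4.6667),  deviation x̄ - mu_0 = (4, 4.6667) - (8, 5) = (-4, -0.3333).

Step 2 — sample covariance matrix, S[i,j] = (1/(n-1)) · Σ_k (x_{k,i} - mean_i) · (x_{k,j} - mean_j), divisor n-1 = 5:
  S[U,U] = ((0)·(0) + (-1)·(-1) + (-3)·(-3) + (1)·(1) + (-1)·(-1) + (4)·(4)) / 5 = 28/5 = 5.6
  S[U,V] = ((0)·(-2.6667) + (-1)·(1.3333) + (-3)·(3.3333) + (1)·(-0.6667) + (-1)·(1.3333) + (4)·(-2.6667)) / 5 = -24/5 = -4.8
  S[V,V] = ((-2.6667)·(-2.6667) + (1.3333)·(1.3333) + (3.3333)·(3.3333) + (-0.6667)·(-0.6667) + (1.3333)·(1.3333) + (-2.6667)·(-2.6667)) / 5 = 29.3333/5 = 5.8667
  S = [[5.6, -4.8],
 [-4.8, 5.8667]].

Step 3 — invert S. det(S) = 5.6·5.8667 - (-4.8)² = 9.8133.
  S^{-1} = (1/det) · [[d, -b], [-b, a]] = [[0.5978, 0.4891],
 [0.4891, 0.5707]].

Step 4 — quadratic form (x̄ - mu_0)^T · S^{-1} · (x̄ - mu_0):
  S^{-1} · (x̄ - mu_0) = (-2.5543, -2.1467),
  (x̄ - mu_0)^T · [...] = (-4)·(-2.5543) + (-0.3333)·(-2.1467) = 10.933.

Step 5 — scale by n: T² = 6 · 10.933 = 65.5978.

T² ≈ 65.5978


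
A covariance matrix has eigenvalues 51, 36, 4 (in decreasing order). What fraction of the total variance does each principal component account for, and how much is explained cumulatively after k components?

Step 1 — total variance = trace(Sigma) = Σ λ_i = 51 + 36 + 4 = 91.

Step 2 — fraction explained by component i = λ_i / Σ λ:
  PC1: 51/91 = 0.5604
  PC2: 36/91 = 0.3956
  PC3: 4/91 = 0.044

Step 3 — cumulative fraction after k components = (λ_1 + ... + λ_k) / Σ λ:
  k = 1: 51/91 = 0.5604
  k = 2: (51 + 36)/91 = 87/91 = 0.956
  k = 3: (51 + 36 + 4)/91 = 91/91 = 1

Summary (fraction, with percent):

explained: PC1 0.5604 (56.04%), PC2 0.3956 (39.56%), PC3 0.044 (4.4%);  cumulative: 0.5604, 0.956, 1


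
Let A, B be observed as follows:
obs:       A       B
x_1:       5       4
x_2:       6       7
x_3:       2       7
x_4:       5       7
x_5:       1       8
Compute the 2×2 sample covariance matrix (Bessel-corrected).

Step 1 — column means:
  mean(A) = (5 + 6 + 2 + 5 + 1) / 5 = 19/5 = 3.8
  mean(B) = (4 + 7 + 7 + 7 + 8) / 5 = 33/5 = 6.6

Step 2 — sample covariance S[i,j] = (1/(n-1)) · Σ_k (x_{k,i} - mean_i) · (x_{k,j} - mean_j), with n-1 = 4.
  S[A,A] = ((1.2)·(1.2) + (2.2)·(2.2) + (-1.8)·(-1.8) + (1.2)·(1.2) + (-2.8)·(-2.8)) / 4 = 18.8/4 = 4.7
  S[A,B] = ((1.2)·(-2.6) + (2.2)·(0.4) + (-1.8)·(0.4) + (1.2)·(0.4) + (-2.8)·(1.4)) / 4 = -6.4/4 = -1.6
  S[B,B] = ((-2.6)·(-2.6) + (0.4)·(0.4) + (0.4)·(0.4) + (0.4)·(0.4) + (1.4)·(1.4)) / 4 = 9.2/4 = 2.3

S is symmetric (S[j,i] = S[i,j]). Assembling:

S = [[4.7, -1.6],
 [-1.6, 2.3]]


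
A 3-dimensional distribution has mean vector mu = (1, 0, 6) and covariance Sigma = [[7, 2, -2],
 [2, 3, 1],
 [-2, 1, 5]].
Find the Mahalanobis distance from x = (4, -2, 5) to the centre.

Step 1 — centre the observation: (x - mu) = (3, -2, -1).

Step 2 — invert Sigma (cofactor / det for 3×3, or solve directly):
  Sigma^{-1} = [[0.2414, -0.2069, 0.1379],
 [-0.2069, 0.5345, -0.1897],
 [0.1379, -0.1897, 0.2931]].

Step 3 — form the quadratic (x - mu)^T · Sigma^{-1} · (x - mu):
  Sigma^{-1} · (x - mu) = (1, -1.5, 0.5).
  (x - mu)^T · [Sigma^{-1} · (x - mu)] = (3)·(1) + (-2)·(-1.5) + (-1)·(0.5) = 5.5.

Step 4 — take square root: d = √(5.5) ≈ 2.3452.

d(x, mu) = √(5.5) ≈ 2.3452


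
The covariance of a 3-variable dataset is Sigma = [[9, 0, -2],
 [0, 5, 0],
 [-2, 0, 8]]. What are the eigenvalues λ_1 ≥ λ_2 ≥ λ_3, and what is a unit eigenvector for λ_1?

Step 1 — characteristic polynomial p(λ) = det(λI - Sigma) = λ³ - tr·λ² + c_1·λ - det, where tr = trace, c_1 = sum of the principal 2×2 minors, det = det(Sigma):
  tr = 9 + 5 + 8 = 22,
  c_1 = (9·5 - (0)²) + (9·8 - (-2)²) + (5·8 - (0)²) = 45 + 68 + 40 = 153,
  det = 9·(5·8 - (0)²) - (0)·((0)·8 - (0)·(-2)) + (-2)·((0)·(0) - 5·(-2)) = 9·(40) - (0)·(0) + (-2)·(10) = 340.
  So p(λ) = λ³ - 22λ² + 153λ - 340.
Step 2 — look for an integer root (rational root theorem: any rational root is an integer divisor of 340). Testing λ = 5:
  p(5) = 125 - 550 + 765 - 340 = 0  ✓
  Dividing out (λ - 5): p(λ) = (λ - 5)(λ² - 17λ + 68).
Step 3 — remaining eigenvalues from the quadratic λ² - 17λ + 68 = 0:
  Δ = 17² - 4·68 = 289 - 272 = 17,  λ = (17 ± √17)/2 = (17 ± 4.1231)/2 ≈ 10.5616 or 6.4384.
  Sorted: λ_1 = 10.5616,  λ_2 = 6.4384,  λ_3 = 5  (check: sum = 22 = tr ✓).

Step 4 — unit eigenvector for λ_1 ≈ 10.5616: v spans the null space of (Sigma - λ_1 I), whose rows are
  r_1 = (-1.5616, 0, -2),  r_2 = (0, -5.5616, 0),  r_3 = (-2, 0, -2.5616).
  v is orthogonal to every row, so take v ∝ r_1 × r_2 = ((0)·(0) - (-2)·(-5.5616), (-2)·(0) - (-1.5616)·(0), (-1.5616)·(-5.5616) - (0)·(0)) ≈ (-11.1231, 0, 8.6847).
  Rescale (multiply by -1 so the first nonzero entry is positive): u = (11.1231, 0, -8.6847).
  ||u|| = √((11.1231)² + (0)² + (-8.6847)²) = √(199.1468) ≈ 14.1119,  v_1 = u/||u|| ≈ (0.7882, 0, -0.6154) (||v_1|| = 1).

λ_1 = 10.5616,  λ_2 = 6.4384,  λ_3 = 5;  v_1 ≈ (0.7882, 0, -0.6154)


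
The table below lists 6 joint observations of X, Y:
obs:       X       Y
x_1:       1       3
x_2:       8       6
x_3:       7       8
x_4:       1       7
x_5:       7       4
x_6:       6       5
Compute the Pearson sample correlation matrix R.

Step 1 — column means:
  mean(X) = (1 + 8 + 7 + 1 + 7 + 6) / 6 = 30/6 = 5
  mean(Y) = (3 + 6 + 8 + 7 + 4 + 5) / 6 = 33/6 = 5.5

Step 2 — sample variances and covariances s[i,j] = (1/(n-1)) · Σ_k (x_{k,i} - mean_i) · (x_{k,j} - mean_j), with n-1 = 5:
  s[X,X] = ((-4)·(-4) + (3)·(3) + (2)·(2) + (-4)·(-4) + (2)·(2) + (1)·(1)) / 5 = 50/5 = 10
  s[X,Y] = ((-4)·(-2.5) + (3)·(0.5) + (2)·(2.5) + (-4)·(1.5) + (2)·(-1.5) + (1)·(-0.5)) / 5 = 7/5 = 1.4
  s[Y,Y] = ((-2.5)·(-2.5) + (0.5)·(0.5) + (2.5)·(2.5) + (1.5)·(1.5) + (-1.5)·(-1.5) + (-0.5)·(-0.5)) / 5 = 17.5/5 = 3.5
  Sample standard deviations s_i = √(s[i,i]):
  s(X) = √(10) = 3.1623
  s(Y) = √(3.5) = 1.8708

Step 3 — r_{ij} = s_{ij} / (s_i · s_j):
  r[X,X] = 1 (diagonal).
  r[X,Y] = 1.4 / (3.1623 · 1.8708) = 1.4 / 5.9161 = 0.2366
  r[Y,Y] = 1 (diagonal).

R is symmetric with unit diagonal. Assembling:

R = [[1, 0.2366],
 [0.2366, 1]]


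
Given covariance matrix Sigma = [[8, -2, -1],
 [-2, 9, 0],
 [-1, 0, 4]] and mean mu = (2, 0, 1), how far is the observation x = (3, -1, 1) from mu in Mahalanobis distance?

Step 1 — centre the observation: (x - mu) = (1, -1, 0).

Step 2 — invert Sigma (cofactor / det for 3×3, or solve directly):
  Sigma^{-1} = [[0.1369, 0.0304, 0.0342],
 [0.0304, 0.1179, 0.0076],
 [0.0342, 0.0076, 0.2586]].

Step 3 — form the quadratic (x - mu)^T · Sigma^{-1} · (x - mu):
  Sigma^{-1} · (x - mu) = (0.1065, -0.0875, 0.0266).
  (x - mu)^T · [Sigma^{-1} · (x - mu)] = (1)·(0.1065) + (-1)·(-0.0875) + (0)·(0.0266) = 0.1939.

Step 4 — take square root: d = √(0.1939) ≈ 0.4404.

d(x, mu) = √(0.1939) ≈ 0.4404


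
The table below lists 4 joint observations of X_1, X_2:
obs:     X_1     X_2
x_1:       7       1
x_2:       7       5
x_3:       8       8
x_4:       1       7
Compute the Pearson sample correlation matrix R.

Step 1 — column means:
  mean(X_1) = (7 + 7 + 8 + 1) / 4 = 23/4 = 5.75
  mean(X_2) = (1 + 5 + 8 + 7) / 4 = 21/4 = 5.25

Step 2 — sample variances and covariances s[i,j] = (1/(n-1)) · Σ_k (x_{k,i} - mean_i) · (x_{k,j} - mean_j), with n-1 = 3:
  s[X_1,X_1] = ((1.25)·(1.25) + (1.25)·(1.25) + (2.25)·(2.25) + (-4.75)·(-4.75)) / 3 = 30.75/3 = 10.25
  s[X_1,X_2] = ((1.25)·(-4.25) + (1.25)·(-0.25) + (2.25)·(2.75) + (-4.75)·(1.75)) / 3 = -7.75/3 = -2.5833
  s[X_2,X_2] = ((-4.25)·(-4.25) + (-0.25)·(-0.25) + (2.75)·(2.75) + (1.75)·(1.75)) / 3 = 28.75/3 = 9.5833
  Sample standard deviations s_i = √(s[i,i]):
  s(X_1) = √(10.25) = 3.2016
  s(X_2) = √(9.5833) = 3.0957

Step 3 — r_{ij} = s_{ij} / (s_i · s_j):
  r[X_1,X_1] = 1 (diagonal).
  r[X_1,X_2] = -2.5833 / (3.2016 · 3.0957) = -2.5833 / 9.9111 = -0.2607
  r[X_2,X_2] = 1 (diagonal).

R is symmetric with unit diagonal. Assembling:

R = [[1, -0.2607],
 [-0.2607, 1]]


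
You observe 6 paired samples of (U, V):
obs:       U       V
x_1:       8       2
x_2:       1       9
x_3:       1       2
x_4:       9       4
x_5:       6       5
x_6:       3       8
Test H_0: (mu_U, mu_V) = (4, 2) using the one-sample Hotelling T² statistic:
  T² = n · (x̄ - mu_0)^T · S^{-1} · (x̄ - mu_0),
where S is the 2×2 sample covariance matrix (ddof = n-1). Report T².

Step 1 — sample mean vector:
  mean(U) = (8 + 1 + 1 + 9 + 6 + 3) / 6 = 28/6 = 4.6667
  mean(V) = (2 + 9 + 2 + 4 + 5 + 8) / 6 = 30/6 = 5
  x̄ = (4.6667, 5),  deviation x̄ - mu_0 = (4.6667, 5) - (4, 2) = (0.6667, 3).

Step 2 — sample covariance matrix, S[i,j] = (1/(n-1)) · Σ_k (x_{k,i} - mean_i) · (x_{k,j} - mean_j), divisor n-1 = 5:
  S[U,U] = ((3.3333)·(3.3333) + (-3.6667)·(-3.6667) + (-3.6667)·(-3.6667) + (4.3333)·(4.3333) + (1.3333)·(1.3333) + (-1.6667)·(-1.6667)) / 5 = 61.3333/5 = 12.2667
  S[U,V] = ((3.3333)·(-3) + (-3.6667)·(4) + (-3.6667)·(-3) + (4.3333)·(-1) + (1.3333)·(0) + (-1.6667)·(3)) / 5 = -23/5 = -4.6
  S[V,V] = ((-3)·(-3) + (4)·(4) + (-3)·(-3) + (-1)·(-1) + (0)·(0) + (3)·(3)) / 5 = 44/5 = 8.8
  S = [[12.2667, -4.6],
 [-4.6, 8.8]].

Step 3 — invert S. det(S) = 12.2667·8.8 - (-4.6)² = 86.7867.
  S^{-1} = (1/det) · [[d, -b], [-b, a]] = [[0.1014, 0.053],
 [0.053, 0.1413]].

Step 4 — quadratic form (x̄ - mu_0)^T · S^{-1} · (x̄ - mu_0):
  S^{-1} · (x̄ - mu_0) = (0.2266, 0.4594),
  (x̄ - mu_0)^T · [...] = (0.6667)·(0.2266) + (3)·(0.4594) = 1.5292.

Step 5 — scale by n: T² = 6 · 1.5292 = 9.175.

T² ≈ 9.175


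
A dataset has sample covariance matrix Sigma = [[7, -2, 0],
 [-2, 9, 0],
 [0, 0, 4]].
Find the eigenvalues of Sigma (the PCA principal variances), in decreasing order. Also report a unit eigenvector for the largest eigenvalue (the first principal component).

Step 1 — characteristic polynomial p(λ) = det(λI - Sigma) = λ³ - tr·λ² + c_1·λ - det, where tr = trace, c_1 = sum of the principal 2×2 minors, det = det(Sigma):
  tr = 7 + 9 + 4 = 20,
  c_1 = (7·9 - (-2)²) + (7·4 - (0)²) + (9·4 - (0)²) = 59 + 28 + 36 = 123,
  det = 7·(9·4 - (0)²) - (-2)·((-2)·4 - (0)·(0)) + (0)·((-2)·(0) - 9·(0)) = 7·(36) - (-2)·(-8) + (0)·(0) = 236.
  So p(λ) = λ³ - 20λ² + 123λ - 236.
Step 2 — look for an integer root (rational root theorem: any rational root is an integer divisor of 236). Testing λ = 4:
  p(4) = 64 - 320 + 492 - 236 = 0  ✓
  Dividing out (λ - 4): p(λ) = (λ - 4)(λ² - 16λ + 59).
Step 3 — remaining eigenvalues from the quadratic λ² - 16λ + 59 = 0:
  Δ = 16² - 4·59 = 256 - 236 = 20,  λ = (16 ± √20)/2 = (16 ± 4.4721)/2 ≈ 10.2361 or 5.7639.
  Sorted: λ_1 = 10.2361,  λ_2 = 5.7639,  λ_3 = 4  (check: sum = 20 = tr ✓).

Step 4 — unit eigenvector for λ_1 ≈ 10.2361: v spans the null space of (Sigma - λ_1 I), whose rows are
  r_1 = (-3.2361, -2, 0),  r_2 = (-2, -1.2361, 0),  r_3 = (0, 0, -6.2361).
  v is orthogonal to every row, so take v ∝ r_1 × r_3 = ((-2)·(-6.2361) - (0)·(0), (0)·(0) - (-3.2361)·(-6.2361), (-3.2361)·(0) - (-2)·(0)) ≈ (12.4721, -20.1803, 0).
  Let u = (12.4721, -20.1803, 0).
  ||u|| = √((12.4721)² + (-20.1803)² + (0)²) = √(562.8003) ≈ 23.7234,  v_1 = u/||u|| ≈ (0.5257, -0.8507, 0) (||v_1|| = 1).

λ_1 = 10.2361,  λ_2 = 5.7639,  λ_3 = 4;  v_1 ≈ (0.5257, -0.8507, 0)


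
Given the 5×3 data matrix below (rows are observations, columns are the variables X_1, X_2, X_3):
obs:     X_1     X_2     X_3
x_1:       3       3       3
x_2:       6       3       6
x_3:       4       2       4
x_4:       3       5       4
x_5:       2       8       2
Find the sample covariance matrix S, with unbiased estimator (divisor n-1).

Step 1 — column means:
  mean(X_1) = (3 + 6 + 4 + 3 + 2) / 5 = 18/5 = 3.6
  mean(X_2) = (3 + 3 + 2 + 5 + 8) / 5 = 21/5 = 4.2
  mean(X_3) = (3 + 6 + 4 + 4 + 2) / 5 = 19/5 = 3.8

Step 2 — sample covariance S[i,j] = (1/(n-1)) · Σ_k (x_{k,i} - mean_i) · (x_{k,j} - mean_j), with n-1 = 4.
  S[X_1,X_1] = ((-0.6)·(-0.6) + (2.4)·(2.4) + (0.4)·(0.4) + (-0.6)·(-0.6) + (-1.6)·(-1.6)) / 4 = 9.2/4 = 2.3
  S[X_1,X_2] = ((-0.6)·(-1.2) + (2.4)·(-1.2) + (0.4)·(-2.2) + (-0.6)·(0.8) + (-1.6)·(3.8)) / 4 = -9.6/4 = -2.4
  S[X_1,X_3] = ((-0.6)·(-0.8) + (2.4)·(2.2) + (0.4)·(0.2) + (-0.6)·(0.2) + (-1.6)·(-1.8)) / 4 = 8.6/4 = 2.15
  S[X_2,X_2] = ((-1.2)·(-1.2) + (-1.2)·(-1.2) + (-2.2)·(-2.2) + (0.8)·(0.8) + (3.8)·(3.8)) / 4 = 22.8/4 = 5.7
  S[X_2,X_3] = ((-1.2)·(-0.8) + (-1.2)·(2.2) + (-2.2)·(0.2) + (0.8)·(0.2) + (3.8)·(-1.8)) / 4 = -8.8/4 = -2.2
  S[X_3,X_3] = ((-0.8)·(-0.8) + (2.2)·(2.2) + (0.2)·(0.2) + (0.2)·(0.2) + (-1.8)·(-1.8)) / 4 = 8.8/4 = 2.2

S is symmetric (S[j,i] = S[i,j]). Assembling:

S = [[2.3, -2.4, 2.15],
 [-2.4, 5.7, -2.2],
 [2.15, -2.2, 2.2]]


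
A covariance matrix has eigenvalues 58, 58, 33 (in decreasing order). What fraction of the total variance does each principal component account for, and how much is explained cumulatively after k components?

Step 1 — total variance = trace(Sigma) = Σ λ_i = 58 + 58 + 33 = 149.

Step 2 — fraction explained by component i = λ_i / Σ λ:
  PC1: 58/149 = 0.3893
  PC2: 58/149 = 0.3893
  PC3: 33/149 = 0.2215

Step 3 — cumulative fraction after k components = (λ_1 + ... + λ_k) / Σ λ:
  k = 1: 58/149 = 0.3893
  k = 2: (58 + 58)/149 = 116/149 = 0.7785
  k = 3: (58 + 58 + 33)/149 = 149/149 = 1

Summary (fraction, with percent):

explained: PC1 0.3893 (38.93%), PC2 0.3893 (38.93%), PC3 0.2215 (22.15%);  cumulative: 0.3893, 0.7785, 1


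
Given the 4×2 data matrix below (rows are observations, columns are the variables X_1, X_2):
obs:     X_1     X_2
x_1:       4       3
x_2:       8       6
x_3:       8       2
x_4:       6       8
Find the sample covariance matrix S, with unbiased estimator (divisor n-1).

Step 1 — column means:
  mean(X_1) = (4 + 8 + 8 + 6) / 4 = 26/4 = 6.5
  mean(X_2) = (3 + 6 + 2 + 8) / 4 = 19/4 = 4.75

Step 2 — sample covariance S[i,j] = (1/(n-1)) · Σ_k (x_{k,i} - mean_i) · (x_{k,j} - mean_j), with n-1 = 3.
  S[X_1,X_1] = ((-2.5)·(-2.5) + (1.5)·(1.5) + (1.5)·(1.5) + (-0.5)·(-0.5)) / 3 = 11/3 = 3.6667
  S[X_1,X_2] = ((-2.5)·(-1.75) + (1.5)·(1.25) + (1.5)·(-2.75) + (-0.5)·(3.25)) / 3 = 0.5/3 = 0.1667
  S[X_2,X_2] = ((-1.75)·(-1.75) + (1.25)·(1.25) + (-2.75)·(-2.75) + (3.25)·(3.25)) / 3 = 22.75/3 = 7.5833

S is symmetric (S[j,i] = S[i,j]). Assembling:

S = [[3.6667, 0.1667],
 [0.1667, 7.5833]]


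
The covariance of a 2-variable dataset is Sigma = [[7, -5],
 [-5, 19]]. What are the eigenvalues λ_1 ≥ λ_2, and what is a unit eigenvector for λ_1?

Step 1 — characteristic polynomial of 2×2 Sigma:
  det(Sigma - λI) = λ² - trace · λ + det = 0.
  trace = 7 + 19 = 26, det = 7·19 - (-5)² = 108.
Step 2 — discriminant:
  Δ = trace² - 4·det = 676 - 432 = 244.
Step 3 — eigenvalues:
  λ = (trace ± √Δ)/2 = (26 ± 15.6205)/2,
  λ_1 = 20.8102,  λ_2 = 5.1898.

Step 4 — unit eigenvector for λ_1: solve (Sigma - λ_1 I)v = 0. First row:
  (7 - 20.8102)·v_x + (-5)·v_y = 0, i.e. (-13.8102)·v_x + (-5)·v_y = 0,
  so v ∝ (b, λ_1 - a) = (-5, 13.8102); multiply by -1 so the first entry is positive: u = (5, -13.8102).
  ||u|| = √((5)² + (-13.8102)²) = √(215.723) ≈ 14.6875,
  v_1 = u/||u|| ≈ (0.3404, -0.9403) (||v_1|| = 1).

λ_1 = 20.8102,  λ_2 = 5.1898;  v_1 ≈ (0.3404, -0.9403)


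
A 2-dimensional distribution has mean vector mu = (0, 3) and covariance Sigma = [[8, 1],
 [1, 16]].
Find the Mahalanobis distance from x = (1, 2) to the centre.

Step 1 — centre the observation: (x - mu) = (1, -1).

Step 2 — invert Sigma. det(Sigma) = 8·16 - (1)² = 127.
  Sigma^{-1} = (1/det) · [[d, -b], [-b, a]] = [[0.126, -0.0079],
 [-0.0079, 0.063]].

Step 3 — form the quadratic (x - mu)^T · Sigma^{-1} · (x - mu):
  Sigma^{-1} · (x - mu) = (0.1339, -0.0709).
  (x - mu)^T · [Sigma^{-1} · (x - mu)] = (1)·(0.1339) + (-1)·(-0.0709) = 0.2047.

Step 4 — take square root: d = √(0.2047) ≈ 0.4525.

d(x, mu) = √(0.2047) ≈ 0.4525


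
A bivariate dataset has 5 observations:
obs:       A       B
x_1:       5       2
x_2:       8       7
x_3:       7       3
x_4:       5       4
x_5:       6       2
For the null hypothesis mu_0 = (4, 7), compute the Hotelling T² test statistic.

Step 1 — sample mean vector:
  mean(A) = (5 + 8 + 7 + 5 + 6) / 5 = 31/5 = 6.2
  mean(B) = (2 + 7 + 3 + 4 + 2) / 5 = 18/5 = 3.6
  x̄ = (6.2, 3.6),  deviation x̄ - mu_0 = (6.2, 3.6) - (4, 7) = (2.2, -3.4).

Step 2 — sample covariance matrix, S[i,j] = (1/(n-1)) · Σ_k (x_{k,i} - mean_i) · (x_{k,j} - mean_j), divisor n-1 = 4:
  S[A,A] = ((-1.2)·(-1.2) + (1.8)·(1.8) + (0.8)·(0.8) + (-1.2)·(-1.2) + (-0.2)·(-0.2)) / 4 = 6.8/4 = 1.7
  S[A,B] = ((-1.2)·(-1.6) + (1.8)·(3.4) + (0.8)·(-0.6) + (-1.2)·(0.4) + (-0.2)·(-1.6)) / 4 = 7.4/4 = 1.85
  S[B,B] = ((-1.6)·(-1.6) + (3.4)·(3.4) + (-0.6)·(-0.6) + (0.4)·(0.4) + (-1.6)·(-1.6)) / 4 = 17.2/4 = 4.3
  S = [[1.7, 1.85],
 [1.85, 4.3]].

Step 3 — invert S. det(S) = 1.7·4.3 - (1.85)² = 3.8875.
  S^{-1} = (1/det) · [[d, -b], [-b, a]] = [[1.1061, -0.4759],
 [-0.4759, 0.4373]].

Step 4 — quadratic form (x̄ - mu_0)^T · S^{-1} · (x̄ - mu_0):
  S^{-1} · (x̄ - mu_0) = (4.0514, -2.5338),
  (x̄ - mu_0)^T · [...] = (2.2)·(4.0514) + (-3.4)·(-2.5338) = 17.528.

Step 5 — scale by n: T² = 5 · 17.528 = 87.6399.

T² ≈ 87.6399


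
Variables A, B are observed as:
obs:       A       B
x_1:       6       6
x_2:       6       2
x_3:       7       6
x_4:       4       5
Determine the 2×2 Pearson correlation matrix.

Step 1 — column means:
  mean(A) = (6 + 6 + 7 + 4) / 4 = 23/4 = 5.75
  mean(B) = (6 + 2 + 6 + 5) / 4 = 19/4 = 4.75

Step 2 — sample variances and covariances s[i,j] = (1/(n-1)) · Σ_k (x_{k,i} - mean_i) · (x_{k,j} - mean_j), with n-1 = 3:
  s[A,A] = ((0.25)·(0.25) + (0.25)·(0.25) + (1.25)·(1.25) + (-1.75)·(-1.75)) / 3 = 4.75/3 = 1.5833
  s[A,B] = ((0.25)·(1.25) + (0.25)·(-2.75) + (1.25)·(1.25) + (-1.75)·(0.25)) / 3 = 0.75/3 = 0.25
  s[B,B] = ((1.25)·(1.25) + (-2.75)·(-2.75) + (1.25)·(1.25) + (0.25)·(0.25)) / 3 = 10.75/3 = 3.5833
  Sample standard deviations s_i = √(s[i,i]):
  s(A) = √(1.5833) = 1.2583
  s(B) = √(3.5833) = 1.893

Step 3 — r_{ij} = s_{ij} / (s_i · s_j):
  r[A,A] = 1 (diagonal).
  r[A,B] = 0.25 / (1.2583 · 1.893) = 0.25 / 2.3819 = 0.105
  r[B,B] = 1 (diagonal).

R is symmetric with unit diagonal. Assembling:

R = [[1, 0.105],
 [0.105, 1]]


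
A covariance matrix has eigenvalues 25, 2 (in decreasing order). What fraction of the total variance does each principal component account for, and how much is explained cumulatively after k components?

Step 1 — total variance = trace(Sigma) = Σ λ_i = 25 + 2 = 27.

Step 2 — fraction explained by component i = λ_i / Σ λ:
  PC1: 25/27 = 0.9259
  PC2: 2/27 = 0.0741

Step 3 — cumulative fraction after k components = (λ_1 + ... + λ_k) / Σ λ:
  k = 1: 25/27 = 0.9259
  k = 2: (25 + 2)/27 = 27/27 = 1

Summary (fraction, with percent):

explained: PC1 0.9259 (92.59%), PC2 0.0741 (7.41%);  cumulative: 0.9259, 1


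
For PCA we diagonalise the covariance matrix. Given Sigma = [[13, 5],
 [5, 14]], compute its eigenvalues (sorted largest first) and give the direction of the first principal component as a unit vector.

Step 1 — characteristic polynomial of 2×2 Sigma:
  det(Sigma - λI) = λ² - trace · λ + det = 0.
  trace = 13 + 14 = 27, det = 13·14 - (5)² = 157.
Step 2 — discriminant:
  Δ = trace² - 4·det = 729 - 628 = 101.
Step 3 — eigenvalues:
  λ = (trace ± √Δ)/2 = (27 ± 10.0499)/2,
  λ_1 = 18.5249,  λ_2 = 8.4751.

Step 4 — unit eigenvector for λ_1: solve (Sigma - λ_1 I)v = 0. First row:
  (13 - 18.5249)·v_x + (5)·v_y = 0, i.e. (-5.5249)·v_x + (5)·v_y = 0,
  so v ∝ (b, λ_1 - a) = (5, 5.5249) = u.
  ||u|| = √((5)² + (5.5249)²) = √(55.5249) ≈ 7.4515,
  v_1 = u/||u|| ≈ (0.671, 0.7415) (||v_1|| = 1).

λ_1 = 18.5249,  λ_2 = 8.4751;  v_1 ≈ (0.671, 0.7415)


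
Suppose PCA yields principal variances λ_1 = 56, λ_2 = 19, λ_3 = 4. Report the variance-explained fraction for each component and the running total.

Step 1 — total variance = trace(Sigma) = Σ λ_i = 56 + 19 + 4 = 79.

Step 2 — fraction explained by component i = λ_i / Σ λ:
  PC1: 56/79 = 0.7089
  PC2: 19/79 = 0.2405
  PC3: 4/79 = 0.0506

Step 3 — cumulative fraction after k components = (λ_1 + ... + λ_k) / Σ λ:
  k = 1: 56/79 = 0.7089
  k = 2: (56 + 19)/79 = 75/79 = 0.9494
  k = 3: (56 + 19 + 4)/79 = 79/79 = 1

Summary (fraction, with percent):

explained: PC1 0.7089 (70.89%), PC2 0.2405 (24.05%), PC3 0.0506 (5.06%);  cumulative: 0.7089, 0.9494, 1


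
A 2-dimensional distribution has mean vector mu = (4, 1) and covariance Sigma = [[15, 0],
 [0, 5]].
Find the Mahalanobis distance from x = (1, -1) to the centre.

Step 1 — centre the observation: (x - mu) = (-3, -2).

Step 2 — invert Sigma. det(Sigma) = 15·5 - (0)² = 75.
  Sigma^{-1} = (1/det) · [[d, -b], [-b, a]] = [[0.0667, 0],
 [0, 0.2]].

Step 3 — form the quadratic (x - mu)^T · Sigma^{-1} · (x - mu):
  Sigma^{-1} · (x - mu) = (-0.2, -0.4).
  (x - mu)^T · [Sigma^{-1} · (x - mu)] = (-3)·(-0.2) + (-2)·(-0.4) = 1.4.

Step 4 — take square root: d = √(1.4) ≈ 1.1832.

d(x, mu) = √(1.4) ≈ 1.1832


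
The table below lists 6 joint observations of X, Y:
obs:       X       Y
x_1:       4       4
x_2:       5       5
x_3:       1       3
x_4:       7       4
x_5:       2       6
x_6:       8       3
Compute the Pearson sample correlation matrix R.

Step 1 — column means:
  mean(X) = (4 + 5 + 1 + 7 + 2 + 8) / 6 = 27/6 = 4.5
  mean(Y) = (4 + 5 + 3 + 4 + 6 + 3) / 6 = 25/6 = 4.1667

Step 2 — sample variances and covariances s[i,j] = (1/(n-1)) · Σ_k (x_{k,i} - mean_i) · (x_{k,j} - mean_j), with n-1 = 5:
  s[X,X] = ((-0.5)·(-0.5) + (0.5)·(0.5) + (-3.5)·(-3.5) + (2.5)·(2.5) + (-2.5)·(-2.5) + (3.5)·(3.5)) / 5 = 37.5/5 = 7.5
  s[X,Y] = ((-0.5)·(-0.1667) + (0.5)·(0.8333) + (-3.5)·(-1.1667) + (2.5)·(-0.1667) + (-2.5)·(1.8333) + (3.5)·(-1.1667)) / 5 = -4.5/5 = -0.9
  s[Y,Y] = ((-0.1667)·(-0.1667) + (0.8333)·(0.8333) + (-1.1667)·(-1.1667) + (-0.1667)·(-0.1667) + (1.8333)·(1.8333) + (-1.1667)·(-1.1667)) / 5 = 6.8333/5 = 1.3667
  Sample standard deviations s_i = √(s[i,i]):
  s(X) = √(7.5) = 2.7386
  s(Y) = √(1.3667) = 1.169

Step 3 — r_{ij} = s_{ij} / (s_i · s_j):
  r[X,X] = 1 (diagonal).
  r[X,Y] = -0.9 / (2.7386 · 1.169) = -0.9 / 3.2016 = -0.2811
  r[Y,Y] = 1 (diagonal).

R is symmetric with unit diagonal. Assembling:

R = [[1, -0.2811],
 [-0.2811, 1]]


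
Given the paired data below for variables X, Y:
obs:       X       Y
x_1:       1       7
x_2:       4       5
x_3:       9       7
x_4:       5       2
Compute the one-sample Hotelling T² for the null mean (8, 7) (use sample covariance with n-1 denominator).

Step 1 — sample mean vector:
  mean(X) = (1 + 4 + 9 + 5) / 4 = 19/4 = 4.75
  mean(Y) = (7 + 5 + 7 + 2) / 4 = 21/4 = 5.25
  x̄ = (4.75, 5.25),  deviation x̄ - mu_0 = (4.75, 5.25) - (8, 7) = (-3.25, -1.75).

Step 2 — sample covariance matrix, S[i,j] = (1/(n-1)) · Σ_k (x_{k,i} - mean_i) · (x_{k,j} - mean_j), divisor n-1 = 3:
  S[X,X] = ((-3.75)·(-3.75) + (-0.75)·(-0.75) + (4.25)·(4.25) + (0.25)·(0.25)) / 3 = 32.75/3 = 10.9167
  S[X,Y] = ((-3.75)·(1.75) + (-0.75)·(-0.25) + (4.25)·(1.75) + (0.25)·(-3.25)) / 3 = 0.25/3 = 0.0833
  S[Y,Y] = ((1.75)·(1.75) + (-0.25)·(-0.25) + (1.75)·(1.75) + (-3.25)·(-3.25)) / 3 = 16.75/3 = 5.5833
  S = [[10.9167, 0.0833],
 [0.0833, 5.5833]].

Step 3 — invert S. det(S) = 10.9167·5.5833 - (0.0833)² = 60.9444.
  S^{-1} = (1/det) · [[d, -b], [-b, a]] = [[0.0916, -0.0014],
 [-0.0014, 0.1791]].

Step 4 — quadratic form (x̄ - mu_0)^T · S^{-1} · (x̄ - mu_0):
  S^{-1} · (x̄ - mu_0) = (-0.2954, -0.309),
  (x̄ - mu_0)^T · [...] = (-3.25)·(-0.2954) + (-1.75)·(-0.309) = 1.5007.

Step 5 — scale by n: T² = 4 · 1.5007 = 6.0027.

T² ≈ 6.0027


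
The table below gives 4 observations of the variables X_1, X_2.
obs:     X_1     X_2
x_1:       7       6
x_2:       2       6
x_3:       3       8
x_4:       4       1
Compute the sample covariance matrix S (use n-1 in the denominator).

Step 1 — column means:
  mean(X_1) = (7 + 2 + 3 + 4) / 4 = 16/4 = 4
  mean(X_2) = (6 + 6 + 8 + 1) / 4 = 21/4 = 5.25

Step 2 — sample covariance S[i,j] = (1/(n-1)) · Σ_k (x_{k,i} - mean_i) · (x_{k,j} - mean_j), with n-1 = 3.
  S[X_1,X_1] = ((3)·(3) + (-2)·(-2) + (-1)·(-1) + (0)·(0)) / 3 = 14/3 = 4.6667
  S[X_1,X_2] = ((3)·(0.75) + (-2)·(0.75) + (-1)·(2.75) + (0)·(-4.25)) / 3 = -2/3 = -0.6667
  S[X_2,X_2] = ((0.75)·(0.75) + (0.75)·(0.75) + (2.75)·(2.75) + (-4.25)·(-4.25)) / 3 = 26.75/3 = 8.9167

S is symmetric (S[j,i] = S[i,j]). Assembling:

S = [[4.6667, -0.6667],
 [-0.6667, 8.9167]]


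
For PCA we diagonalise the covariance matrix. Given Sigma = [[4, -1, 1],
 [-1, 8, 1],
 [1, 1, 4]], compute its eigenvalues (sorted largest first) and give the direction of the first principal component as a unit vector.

Step 1 — characteristic polynomial p(λ) = det(λI - Sigma) = λ³ - tr·λ² + c_1·λ - det, where tr = trace, c_1 = sum of the principal 2×2 minors, det = det(Sigma):
  tr = 4 + 8 + 4 = 16,
  c_1 = (4·8 - (-1)²) + (4·4 - (1)²) + (8·4 - (1)²) = 31 + 15 + 31 = 77,
  det = 4·(8·4 - (1)²) - (-1)·((-1)·4 - (1)·(1)) + (1)·((-1)·(1) - 8·(1)) = 4·(31) - (-1)·(-5) + (1)·(-9) = 110.
  So p(λ) = λ³ - 16λ² + 77λ - 110.
Step 2 — look for an integer root (rational root theorem: any rational root is an integer divisor of 110). Testing λ = 5:
  p(5) = 125 - 400 + 385 - 110 = 0  ✓
  Dividing out (λ - 5): p(λ) = (λ - 5)(λ² - 11λ + 22).
Step 3 — remaining eigenvalues from the quadratic λ² - 11λ + 22 = 0:
  Δ = 11² - 4·22 = 121 - 88 = 33,  λ = (11 ± √33)/2 = (11 ± 5.7446)/2 ≈ 8.3723 or 2.6277.
  Sorted: λ_1 = 8.3723,  λ_2 = 5,  λ_3 = 2.6277  (check: sum = 16 = tr ✓).

Step 4 — unit eigenvector for λ_1 ≈ 8.3723: v spans the null space of (Sigma - λ_1 I), whose rows are
  r_1 = (-4.3723, -1, 1),  r_2 = (-1, -0.3723, 1),  r_3 = (1, 1, -4.3723).
  v is orthogonal to every row, so take v ∝ r_1 × r_2 = ((-1)·(1) - (1)·(-0.3723), (1)·(-1) - (-4.3723)·(1), (-4.3723)·(-0.3723) - (-1)·(-1)) ≈ (-0.6277, 3.3723, 0.6277).
  Rescale (multiply by -1 so the first nonzero entry is positive): u = (0.6277, -3.3723, -0.6277).
  ||u|| = √((0.6277)² + (-3.3723)² + (-0.6277)²) = √(12.1603) ≈ 3.4872,  v_1 = u/||u|| ≈ (0.18, -0.9671, -0.18) (||v_1|| = 1).

λ_1 = 8.3723,  λ_2 = 5,  λ_3 = 2.6277;  v_1 ≈ (0.18, -0.9671, -0.18)


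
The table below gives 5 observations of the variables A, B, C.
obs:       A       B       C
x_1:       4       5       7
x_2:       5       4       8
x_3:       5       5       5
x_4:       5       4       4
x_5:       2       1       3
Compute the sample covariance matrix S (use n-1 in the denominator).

Step 1 — column means:
  mean(A) = (4 + 5 + 5 + 5 + 2) / 5 = 21/5 = 4.2
  mean(B) = (5 + 4 + 5 + 4 + 1) / 5 = 19/5 = 3.8
  mean(C) = (7 + 8 + 5 + 4 + 3) / 5 = 27/5 = 5.4

Step 2 — sample covariance S[i,j] = (1/(n-1)) · Σ_k (x_{k,i} - mean_i) · (x_{k,j} - mean_j), with n-1 = 4.
  S[A,A] = ((-0.2)·(-0.2) + (0.8)·(0.8) + (0.8)·(0.8) + (0.8)·(0.8) + (-2.2)·(-2.2)) / 4 = 6.8/4 = 1.7
  S[A,B] = ((-0.2)·(1.2) + (0.8)·(0.2) + (0.8)·(1.2) + (0.8)·(0.2) + (-2.2)·(-2.8)) / 4 = 7.2/4 = 1.8
  S[A,C] = ((-0.2)·(1.6) + (0.8)·(2.6) + (0.8)·(-0.4) + (0.8)·(-1.4) + (-2.2)·(-2.4)) / 4 = 5.6/4 = 1.4
  S[B,B] = ((1.2)·(1.2) + (0.2)·(0.2) + (1.2)·(1.2) + (0.2)·(0.2) + (-2.8)·(-2.8)) / 4 = 10.8/4 = 2.7
  S[B,C] = ((1.2)·(1.6) + (0.2)·(2.6) + (1.2)·(-0.4) + (0.2)·(-1.4) + (-2.8)·(-2.4)) / 4 = 8.4/4 = 2.1
  S[C,C] = ((1.6)·(1.6) + (2.6)·(2.6) + (-0.4)·(-0.4) + (-1.4)·(-1.4) + (-2.4)·(-2.4)) / 4 = 17.2/4 = 4.3

S is symmetric (S[j,i] = S[i,j]). Assembling:

S = [[1.7, 1.8, 1.4],
 [1.8, 2.7, 2.1],
 [1.4, 2.1, 4.3]]


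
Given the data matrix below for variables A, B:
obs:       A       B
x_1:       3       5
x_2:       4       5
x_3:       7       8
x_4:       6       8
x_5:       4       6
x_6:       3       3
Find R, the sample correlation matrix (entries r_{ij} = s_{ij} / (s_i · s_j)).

Step 1 — column means:
  mean(A) = (3 + 4 + 7 + 6 + 4 + 3) / 6 = 27/6 = 4.5
  mean(B) = (5 + 5 + 8 + 8 + 6 + 3) / 6 = 35/6 = 5.8333

Step 2 — sample variances and covariances s[i,j] = (1/(n-1)) · Σ_k (x_{k,i} - mean_i) · (x_{k,j} - mean_j), with n-1 = 5:
  s[A,A] = ((-1.5)·(-1.5) + (-0.5)·(-0.5) + (2.5)·(2.5) + (1.5)·(1.5) + (-0.5)·(-0.5) + (-1.5)·(-1.5)) / 5 = 13.5/5 = 2.7
  s[A,B] = ((-1.5)·(-0.8333) + (-0.5)·(-0.8333) + (2.5)·(2.1667) + (1.5)·(2.1667) + (-0.5)·(0.1667) + (-1.5)·(-2.8333)) / 5 = 14.5/5 = 2.9
  s[B,B] = ((-0.8333)·(-0.8333) + (-0.8333)·(-0.8333) + (2.1667)·(2.1667) + (2.1667)·(2.1667) + (0.1667)·(0.1667) + (-2.8333)·(-2.8333)) / 5 = 18.8333/5 = 3.7667
  Sample standard deviations s_i = √(s[i,i]):
  s(A) = √(2.7) = 1.6432
  s(B) = √(3.7667) = 1.9408

Step 3 — r_{ij} = s_{ij} / (s_i · s_j):
  r[A,A] = 1 (diagonal).
  r[A,B] = 2.9 / (1.6432 · 1.9408) = 2.9 / 3.189 = 0.9094
  r[B,B] = 1 (diagonal).

R is symmetric with unit diagonal. Assembling:

R = [[1, 0.9094],
 [0.9094, 1]]


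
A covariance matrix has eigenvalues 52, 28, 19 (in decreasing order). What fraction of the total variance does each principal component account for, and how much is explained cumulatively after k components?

Step 1 — total variance = trace(Sigma) = Σ λ_i = 52 + 28 + 19 = 99.

Step 2 — fraction explained by component i = λ_i / Σ λ:
  PC1: 52/99 = 0.5253
  PC2: 28/99 = 0.2828
  PC3: 19/99 = 0.1919

Step 3 — cumulative fraction after k components = (λ_1 + ... + λ_k) / Σ λ:
  k = 1: 52/99 = 0.5253
  k = 2: (52 + 28)/99 = 80/99 = 0.8081
  k = 3: (52 + 28 + 19)/99 = 99/99 = 1

Summary (fraction, with percent):

explained: PC1 0.5253 (52.53%), PC2 0.2828 (28.28%), PC3 0.1919 (19.19%);  cumulative: 0.5253, 0.8081, 1


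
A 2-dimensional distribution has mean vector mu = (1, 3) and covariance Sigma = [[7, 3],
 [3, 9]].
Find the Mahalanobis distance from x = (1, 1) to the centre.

Step 1 — centre the observation: (x - mu) = (0, -2).

Step 2 — invert Sigma. det(Sigma) = 7·9 - (3)² = 54.
  Sigma^{-1} = (1/det) · [[d, -b], [-b, a]] = [[0.1667, -0.0556],
 [-0.0556, 0.1296]].

Step 3 — form the quadratic (x - mu)^T · Sigma^{-1} · (x - mu):
  Sigma^{-1} · (x - mu) = (0.1111, -0.2593).
  (x - mu)^T · [Sigma^{-1} · (x - mu)] = (0)·(0.1111) + (-2)·(-0.2593) = 0.5185.

Step 4 — take square root: d = √(0.5185) ≈ 0.7201.

d(x, mu) = √(0.5185) ≈ 0.7201


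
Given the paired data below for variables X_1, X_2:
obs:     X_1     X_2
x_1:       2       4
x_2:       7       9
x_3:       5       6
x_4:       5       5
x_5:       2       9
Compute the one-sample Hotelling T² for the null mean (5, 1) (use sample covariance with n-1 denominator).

Step 1 — sample mean vector:
  mean(X_1) = (2 + 7 + 5 + 5 + 2) / 5 = 21/5 = 4.2
  mean(X_2) = (4 + 9 + 6 + 5 + 9) / 5 = 33/5 = 6.6
  x̄ = (4.2, 6.6),  deviation x̄ - mu_0 = (4.2, 6.6) - (5, 1) = (-0.8, 5.6).

Step 2 — sample covariance matrix, S[i,j] = (1/(n-1)) · Σ_k (x_{k,i} - mean_i) · (x_{k,j} - mean_j), divisor n-1 = 4:
  S[X_1,X_1] = ((-2.2)·(-2.2) + (2.8)·(2.8) + (0.8)·(0.8) + (0.8)·(0.8) + (-2.2)·(-2.2)) / 4 = 18.8/4 = 4.7
  S[X_1,X_2] = ((-2.2)·(-2.6) + (2.8)·(2.4) + (0.8)·(-0.6) + (0.8)·(-1.6) + (-2.2)·(2.4)) / 4 = 5.4/4 = 1.35
  S[X_2,X_2] = ((-2.6)·(-2.6) + (2.4)·(2.4) + (-0.6)·(-0.6) + (-1.6)·(-1.6) + (2.4)·(2.4)) / 4 = 21.2/4 = 5.3
  S = [[4.7, 1.35],
 [1.35, 5.3]].

Step 3 — invert S. det(S) = 4.7·5.3 - (1.35)² = 23.0875.
  S^{-1} = (1/det) · [[d, -b], [-b, a]] = [[0.2296, -0.0585],
 [-0.0585, 0.2036]].

Step 4 — quadratic form (x̄ - mu_0)^T · S^{-1} · (x̄ - mu_0):
  S^{-1} · (x̄ - mu_0) = (-0.5111, 1.1868),
  (x̄ - mu_0)^T · [...] = (-0.8)·(-0.5111) + (5.6)·(1.1868) = 7.0549.

Step 5 — scale by n: T² = 5 · 7.0549 = 35.2745.

T² ≈ 35.2745


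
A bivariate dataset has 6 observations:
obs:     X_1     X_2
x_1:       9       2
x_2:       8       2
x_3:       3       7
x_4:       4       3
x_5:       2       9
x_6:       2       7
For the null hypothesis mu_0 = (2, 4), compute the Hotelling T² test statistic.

Step 1 — sample mean vector:
  mean(X_1) = (9 + 8 + 3 + 4 + 2 + 2) / 6 = 28/6 = 4.6667
  mean(X_2) = (2 + 2 + 7 + 3 + 9 + 7) / 6 = 30/6 = 5
  x̄ = (4.6667, 5),  deviation x̄ - mu_0 = (4.6667, 5) - (2, 4) = (2.6667, 1).

Step 2 — sample covariance matrix, S[i,j] = (1/(n-1)) · Σ_k (x_{k,i} - mean_i) · (x_{k,j} - mean_j), divisor n-1 = 5:
  S[X_1,X_1] = ((4.3333)·(4.3333) + (3.3333)·(3.3333) + (-1.6667)·(-1.6667) + (-0.6667)·(-0.6667) + (-2.6667)·(-2.6667) + (-2.6667)·(-2.6667)) / 5 = 47.3333/5 = 9.4667
  S[X_1,X_2] = ((4.3333)·(-3) + (3.3333)·(-3) + (-1.6667)·(2) + (-0.6667)·(-2) + (-2.6667)·(4) + (-2.6667)·(2)) / 5 = -41/5 = -8.2
  S[X_2,X_2] = ((-3)·(-3) + (-3)·(-3) + (2)·(2) + (-2)·(-2) + (4)·(4) + (2)·(2)) / 5 = 46/5 = 9.2
  S = [[9.4667, -8.2],
 [-8.2, 9.2]].

Step 3 — invert S. det(S) = 9.4667·9.2 - (-8.2)² = 19.8533.
  S^{-1} = (1/det) · [[d, -b], [-b, a]] = [[0.4634, 0.413],
 [0.413, 0.4768]].

Step 4 — quadratic form (x̄ - mu_0)^T · S^{-1} · (x̄ - mu_0):
  S^{-1} · (x̄ - mu_0) = (1.6488, 1.5782),
  (x̄ - mu_0)^T · [...] = (2.6667)·(1.6488) + (1)·(1.5782) = 5.9749.

Step 5 — scale by n: T² = 6 · 5.9749 = 35.8496.

T² ≈ 35.8496
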